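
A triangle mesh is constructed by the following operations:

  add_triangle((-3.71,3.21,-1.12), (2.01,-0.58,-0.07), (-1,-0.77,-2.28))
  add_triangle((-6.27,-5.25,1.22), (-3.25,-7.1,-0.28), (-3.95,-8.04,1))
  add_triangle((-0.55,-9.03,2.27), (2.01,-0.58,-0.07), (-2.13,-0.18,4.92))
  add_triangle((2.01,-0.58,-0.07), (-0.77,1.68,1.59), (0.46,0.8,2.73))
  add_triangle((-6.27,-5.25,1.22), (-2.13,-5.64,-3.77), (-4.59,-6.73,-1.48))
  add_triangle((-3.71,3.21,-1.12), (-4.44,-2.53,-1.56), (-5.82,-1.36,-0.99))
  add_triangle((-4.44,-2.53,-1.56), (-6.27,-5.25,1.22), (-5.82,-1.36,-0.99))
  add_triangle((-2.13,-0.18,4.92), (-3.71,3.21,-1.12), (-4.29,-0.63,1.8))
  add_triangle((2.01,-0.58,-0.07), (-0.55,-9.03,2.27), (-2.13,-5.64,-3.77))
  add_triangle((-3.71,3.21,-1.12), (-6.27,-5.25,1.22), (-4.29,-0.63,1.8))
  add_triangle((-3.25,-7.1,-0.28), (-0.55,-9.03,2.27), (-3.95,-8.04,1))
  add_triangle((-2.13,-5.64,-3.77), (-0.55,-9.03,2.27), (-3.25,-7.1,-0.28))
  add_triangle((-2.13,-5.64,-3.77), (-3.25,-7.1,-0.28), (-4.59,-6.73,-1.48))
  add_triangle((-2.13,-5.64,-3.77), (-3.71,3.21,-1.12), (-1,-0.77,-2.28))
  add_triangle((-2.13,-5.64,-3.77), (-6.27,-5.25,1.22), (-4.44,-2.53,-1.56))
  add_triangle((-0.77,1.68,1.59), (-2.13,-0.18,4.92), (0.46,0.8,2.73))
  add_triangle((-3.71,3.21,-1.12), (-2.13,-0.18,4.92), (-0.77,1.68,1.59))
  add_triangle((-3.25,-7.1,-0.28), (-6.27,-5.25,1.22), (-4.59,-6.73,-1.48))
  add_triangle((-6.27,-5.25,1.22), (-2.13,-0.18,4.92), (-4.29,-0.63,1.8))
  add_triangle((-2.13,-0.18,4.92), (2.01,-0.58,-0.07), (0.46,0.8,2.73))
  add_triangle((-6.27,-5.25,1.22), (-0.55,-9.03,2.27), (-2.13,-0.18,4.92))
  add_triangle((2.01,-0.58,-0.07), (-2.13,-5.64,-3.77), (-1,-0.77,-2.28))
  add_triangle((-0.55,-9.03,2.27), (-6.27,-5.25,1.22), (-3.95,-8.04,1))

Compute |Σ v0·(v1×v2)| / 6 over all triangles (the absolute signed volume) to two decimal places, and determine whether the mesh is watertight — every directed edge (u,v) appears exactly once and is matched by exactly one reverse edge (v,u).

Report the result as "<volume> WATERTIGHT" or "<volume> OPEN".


Per-triangle v0·(v1×v2)/6:
  t1: +2.1021
  t2: +5.5711
  t3: +14.3173
  t4: +0.8526
  t5: +3.0591
  t6: +3.8903
  t7: +6.2647
  t8: +11.0635
  t9: +16.5494
  t10: +12.0728
  t11: +6.4231
  t12: +16.4469
  t13: +6.9855
  t14: +5.9909
  t15: +14.9621
  t16: +2.4004
  t17: +5.7668
  t18: +8.1065
  t19: +12.3290
  t20: +2.2451
  t21: +43.9721
  t22: +3.4870
  t23: +8.6248
Σ = +213.4830 → |volume| = 213.48

Directed edges: 69 total; 9 unmatched, e.g. (-3.71,3.21,-1.12)→(2.01,-0.58,-0.07) → open.

213.48 OPEN


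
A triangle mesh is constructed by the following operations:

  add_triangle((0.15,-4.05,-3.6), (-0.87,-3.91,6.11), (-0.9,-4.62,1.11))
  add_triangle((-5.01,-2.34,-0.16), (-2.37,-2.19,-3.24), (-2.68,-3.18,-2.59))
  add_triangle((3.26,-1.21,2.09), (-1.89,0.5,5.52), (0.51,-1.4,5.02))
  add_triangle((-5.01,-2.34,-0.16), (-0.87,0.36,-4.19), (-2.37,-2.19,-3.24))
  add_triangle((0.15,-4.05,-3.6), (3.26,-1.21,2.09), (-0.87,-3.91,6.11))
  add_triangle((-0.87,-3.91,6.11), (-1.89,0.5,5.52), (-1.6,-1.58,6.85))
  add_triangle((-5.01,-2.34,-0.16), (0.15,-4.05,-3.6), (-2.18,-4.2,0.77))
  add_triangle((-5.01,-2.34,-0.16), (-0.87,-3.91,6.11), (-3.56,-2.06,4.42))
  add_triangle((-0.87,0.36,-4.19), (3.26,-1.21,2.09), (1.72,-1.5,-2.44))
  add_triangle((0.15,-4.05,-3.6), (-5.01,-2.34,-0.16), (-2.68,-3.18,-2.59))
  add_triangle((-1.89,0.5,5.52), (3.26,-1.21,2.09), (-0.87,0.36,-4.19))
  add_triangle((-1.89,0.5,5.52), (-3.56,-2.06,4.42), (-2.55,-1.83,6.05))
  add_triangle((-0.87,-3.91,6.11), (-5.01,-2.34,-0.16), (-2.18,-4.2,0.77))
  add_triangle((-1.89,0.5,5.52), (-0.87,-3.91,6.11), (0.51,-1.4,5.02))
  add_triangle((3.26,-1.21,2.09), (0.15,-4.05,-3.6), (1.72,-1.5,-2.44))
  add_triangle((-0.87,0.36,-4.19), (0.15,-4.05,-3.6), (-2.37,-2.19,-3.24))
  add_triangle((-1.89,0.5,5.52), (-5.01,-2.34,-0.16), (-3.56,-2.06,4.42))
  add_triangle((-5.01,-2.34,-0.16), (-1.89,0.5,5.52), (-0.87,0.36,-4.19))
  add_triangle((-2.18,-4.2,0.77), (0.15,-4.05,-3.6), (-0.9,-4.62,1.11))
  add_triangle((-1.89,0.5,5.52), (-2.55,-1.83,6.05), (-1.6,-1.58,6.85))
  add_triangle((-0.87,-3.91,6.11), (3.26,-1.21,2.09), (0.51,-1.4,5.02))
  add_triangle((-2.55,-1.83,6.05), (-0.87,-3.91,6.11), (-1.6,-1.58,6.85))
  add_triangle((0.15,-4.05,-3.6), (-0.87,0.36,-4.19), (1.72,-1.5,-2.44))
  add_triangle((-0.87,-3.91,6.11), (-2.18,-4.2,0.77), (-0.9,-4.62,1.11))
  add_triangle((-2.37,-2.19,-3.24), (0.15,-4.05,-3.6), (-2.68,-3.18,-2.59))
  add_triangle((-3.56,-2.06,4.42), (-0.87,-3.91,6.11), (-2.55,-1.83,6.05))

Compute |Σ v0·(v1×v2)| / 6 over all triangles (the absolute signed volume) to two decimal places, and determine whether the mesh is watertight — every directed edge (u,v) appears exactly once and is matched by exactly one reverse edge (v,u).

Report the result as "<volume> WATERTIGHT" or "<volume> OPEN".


154.99 WATERTIGHT

Per-triangle v0·(v1×v2)/6:
  t1: +3.3569
  t2: +2.8300
  t3: +3.9144
  t4: +5.7889
  t5: +22.9715
  t6: -0.5869
  t7: +12.4657
  t8: +11.2276
  t9: +1.7718
  t10: +2.8117
  t11: -0.2620
  t12: +3.3944
  t13: +13.8505
  t14: +7.0671
  t15: +5.9582
  t16: +6.7139
  t17: +7.0856
  t18: +8.3766
  t19: +4.9682
  t20: +2.5995
  t21: +6.4073
  t22: +3.5221
  t23: +5.7069
  t24: +5.4418
  t25: +2.8340
  t26: +4.7714
Σ = +154.9872 → |volume| = 154.99

Directed edges: 78 total, each appears once with its reverse present → watertight.


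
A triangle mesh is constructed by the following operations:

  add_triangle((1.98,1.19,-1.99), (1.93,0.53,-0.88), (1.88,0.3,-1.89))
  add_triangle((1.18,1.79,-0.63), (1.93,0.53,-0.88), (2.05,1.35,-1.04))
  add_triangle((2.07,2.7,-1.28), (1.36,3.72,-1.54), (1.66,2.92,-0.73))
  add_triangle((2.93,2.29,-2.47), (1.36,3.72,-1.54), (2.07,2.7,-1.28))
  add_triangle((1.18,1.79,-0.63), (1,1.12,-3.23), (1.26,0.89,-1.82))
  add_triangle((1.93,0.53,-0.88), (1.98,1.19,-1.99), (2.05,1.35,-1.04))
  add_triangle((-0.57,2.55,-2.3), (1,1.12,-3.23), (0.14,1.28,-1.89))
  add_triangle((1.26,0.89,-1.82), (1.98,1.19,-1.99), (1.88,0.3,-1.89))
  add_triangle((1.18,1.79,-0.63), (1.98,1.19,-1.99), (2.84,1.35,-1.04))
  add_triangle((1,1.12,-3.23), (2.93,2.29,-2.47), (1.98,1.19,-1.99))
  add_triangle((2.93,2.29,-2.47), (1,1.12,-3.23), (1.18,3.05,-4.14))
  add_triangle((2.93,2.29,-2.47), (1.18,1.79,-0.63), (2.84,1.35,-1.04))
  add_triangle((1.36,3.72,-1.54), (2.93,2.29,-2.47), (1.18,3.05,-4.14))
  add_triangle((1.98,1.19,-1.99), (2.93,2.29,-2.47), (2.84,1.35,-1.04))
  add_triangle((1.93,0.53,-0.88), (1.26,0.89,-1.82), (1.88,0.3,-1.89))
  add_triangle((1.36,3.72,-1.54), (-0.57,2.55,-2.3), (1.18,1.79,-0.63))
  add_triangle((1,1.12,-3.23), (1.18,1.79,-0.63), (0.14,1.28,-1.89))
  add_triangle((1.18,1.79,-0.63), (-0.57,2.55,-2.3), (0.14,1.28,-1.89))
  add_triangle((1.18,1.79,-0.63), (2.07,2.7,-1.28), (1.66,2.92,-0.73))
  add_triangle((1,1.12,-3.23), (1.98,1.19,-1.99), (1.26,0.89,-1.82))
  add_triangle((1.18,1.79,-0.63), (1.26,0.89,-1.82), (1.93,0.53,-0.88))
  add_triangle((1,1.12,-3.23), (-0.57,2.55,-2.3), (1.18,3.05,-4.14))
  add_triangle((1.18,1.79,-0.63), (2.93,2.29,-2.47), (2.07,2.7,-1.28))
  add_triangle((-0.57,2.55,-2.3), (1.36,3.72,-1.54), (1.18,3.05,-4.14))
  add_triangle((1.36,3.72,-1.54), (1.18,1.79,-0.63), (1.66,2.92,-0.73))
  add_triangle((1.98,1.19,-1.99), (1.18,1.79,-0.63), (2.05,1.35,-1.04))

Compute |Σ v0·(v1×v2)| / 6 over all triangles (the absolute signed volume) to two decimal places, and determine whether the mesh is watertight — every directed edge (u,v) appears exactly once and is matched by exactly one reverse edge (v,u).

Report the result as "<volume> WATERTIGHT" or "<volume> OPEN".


9.39 WATERTIGHT

Per-triangle v0·(v1×v2)/6:
  t1: +0.2903
  t2: +0.0264
  t3: +0.3811
  t4: +0.8113
  t5: -0.4520
  t6: +0.2534
  t7: -0.0112
  t8: +0.1516
  t9: -0.7126
  t10: +0.4698
  t11: +1.9604
  t12: +0.7287
  t13: +3.6722
  t14: +0.3727
  t15: -0.2674
  t16: -0.3021
  t17: -0.7078
  t18: -0.6722
  t19: +0.0003
  t20: -0.0026
  t21: -0.5712
  t22: +1.0183
  t23: -0.0043
  t24: +2.7301
  t25: -0.1152
  t26: +0.3423
Σ = +9.3902 → |volume| = 9.39

Directed edges: 78 total, each appears once with its reverse present → watertight.


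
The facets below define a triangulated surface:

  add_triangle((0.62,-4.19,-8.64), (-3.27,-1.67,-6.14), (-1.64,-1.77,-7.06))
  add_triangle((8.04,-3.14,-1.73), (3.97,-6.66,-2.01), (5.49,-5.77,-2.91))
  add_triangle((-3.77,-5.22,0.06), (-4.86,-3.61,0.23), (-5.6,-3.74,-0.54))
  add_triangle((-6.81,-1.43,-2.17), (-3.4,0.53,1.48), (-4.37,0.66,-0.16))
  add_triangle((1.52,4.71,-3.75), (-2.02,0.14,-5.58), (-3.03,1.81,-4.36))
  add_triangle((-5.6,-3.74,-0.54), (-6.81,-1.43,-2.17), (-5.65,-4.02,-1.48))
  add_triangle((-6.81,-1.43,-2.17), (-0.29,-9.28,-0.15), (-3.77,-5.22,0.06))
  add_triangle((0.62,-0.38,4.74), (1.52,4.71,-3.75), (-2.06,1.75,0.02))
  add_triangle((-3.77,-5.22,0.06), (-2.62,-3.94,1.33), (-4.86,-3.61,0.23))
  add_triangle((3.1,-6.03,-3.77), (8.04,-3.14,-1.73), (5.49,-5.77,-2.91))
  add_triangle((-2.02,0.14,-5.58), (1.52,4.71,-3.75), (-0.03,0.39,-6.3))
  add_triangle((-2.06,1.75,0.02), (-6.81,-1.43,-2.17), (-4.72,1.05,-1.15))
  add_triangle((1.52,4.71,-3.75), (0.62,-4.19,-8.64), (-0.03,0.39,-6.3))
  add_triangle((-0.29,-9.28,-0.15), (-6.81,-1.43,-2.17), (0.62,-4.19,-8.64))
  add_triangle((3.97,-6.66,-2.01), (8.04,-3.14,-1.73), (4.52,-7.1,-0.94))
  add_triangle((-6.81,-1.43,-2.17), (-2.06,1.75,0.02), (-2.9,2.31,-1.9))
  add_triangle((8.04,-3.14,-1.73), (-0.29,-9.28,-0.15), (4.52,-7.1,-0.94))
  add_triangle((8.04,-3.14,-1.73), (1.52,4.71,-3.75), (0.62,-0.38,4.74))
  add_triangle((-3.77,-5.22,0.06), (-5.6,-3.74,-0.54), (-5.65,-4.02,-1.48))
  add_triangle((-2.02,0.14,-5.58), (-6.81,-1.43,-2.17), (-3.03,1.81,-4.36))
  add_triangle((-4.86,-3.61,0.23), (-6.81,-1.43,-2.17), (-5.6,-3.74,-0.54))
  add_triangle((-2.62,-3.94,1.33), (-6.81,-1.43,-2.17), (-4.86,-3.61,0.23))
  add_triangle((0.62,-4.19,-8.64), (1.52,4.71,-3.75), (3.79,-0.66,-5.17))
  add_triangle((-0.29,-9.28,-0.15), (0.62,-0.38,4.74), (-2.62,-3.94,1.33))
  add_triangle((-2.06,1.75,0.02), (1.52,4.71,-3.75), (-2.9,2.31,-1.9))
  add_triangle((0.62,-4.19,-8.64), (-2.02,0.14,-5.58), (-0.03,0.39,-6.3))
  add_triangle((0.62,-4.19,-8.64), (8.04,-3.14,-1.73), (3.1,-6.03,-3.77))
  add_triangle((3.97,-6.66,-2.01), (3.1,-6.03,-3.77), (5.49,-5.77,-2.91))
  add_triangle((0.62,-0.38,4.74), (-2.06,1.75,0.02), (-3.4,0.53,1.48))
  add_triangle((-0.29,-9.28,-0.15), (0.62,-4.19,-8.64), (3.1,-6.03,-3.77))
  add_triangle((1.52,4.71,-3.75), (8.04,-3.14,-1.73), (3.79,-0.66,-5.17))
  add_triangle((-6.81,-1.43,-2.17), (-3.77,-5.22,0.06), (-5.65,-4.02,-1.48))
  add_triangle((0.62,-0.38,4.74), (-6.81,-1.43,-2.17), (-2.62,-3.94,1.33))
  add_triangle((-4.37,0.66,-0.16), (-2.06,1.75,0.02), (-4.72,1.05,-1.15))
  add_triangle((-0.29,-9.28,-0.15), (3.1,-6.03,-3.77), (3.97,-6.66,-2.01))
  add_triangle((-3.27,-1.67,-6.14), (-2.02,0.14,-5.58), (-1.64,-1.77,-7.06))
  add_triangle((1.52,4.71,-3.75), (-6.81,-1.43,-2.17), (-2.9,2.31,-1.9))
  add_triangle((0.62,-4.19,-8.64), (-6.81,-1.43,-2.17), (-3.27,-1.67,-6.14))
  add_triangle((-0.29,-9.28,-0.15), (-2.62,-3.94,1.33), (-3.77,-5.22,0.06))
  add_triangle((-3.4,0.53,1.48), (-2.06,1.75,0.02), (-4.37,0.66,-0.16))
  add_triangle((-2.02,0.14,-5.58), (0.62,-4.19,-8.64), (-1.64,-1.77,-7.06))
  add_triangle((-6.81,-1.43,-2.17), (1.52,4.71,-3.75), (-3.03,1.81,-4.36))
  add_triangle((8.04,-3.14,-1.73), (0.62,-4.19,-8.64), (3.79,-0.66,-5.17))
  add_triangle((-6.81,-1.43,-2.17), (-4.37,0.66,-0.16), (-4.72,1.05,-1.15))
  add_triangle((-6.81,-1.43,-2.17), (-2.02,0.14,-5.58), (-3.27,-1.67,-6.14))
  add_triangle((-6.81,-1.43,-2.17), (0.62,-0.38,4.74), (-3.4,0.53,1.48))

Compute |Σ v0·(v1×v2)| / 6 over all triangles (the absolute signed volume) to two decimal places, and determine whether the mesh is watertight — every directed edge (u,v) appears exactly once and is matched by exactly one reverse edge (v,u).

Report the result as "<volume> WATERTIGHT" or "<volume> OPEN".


532.52 OPEN

Per-triangle v0·(v1×v2)/6:
  t1: +4.7945
  t2: +6.2205
  t3: +1.6180
  t4: +2.8499
  t5: +10.7826
  t6: +3.0699
  t7: +13.4874
  t8: +9.9670
  t9: +2.5549
  t10: +3.9127
  t11: +9.0409
  t12: -0.6901
  t13: +10.7380
  t14: +92.1911
  t15: +8.4851
  t16: +4.6585
  t17: -1.9285
  t18: +34.0023
  t19: +2.4560
  t20: +11.5321
  t21: +1.5188
  t22: -0.4806
  t23: +28.8152
  t24: +19.6909
  t25: +4.1698
  t26: +10.0322
  t27: +38.5194
  t28: +5.0801
  t29: +3.9157
  t30: +39.3341
  t31: +27.1849
  t32: -2.4463
  t33: +16.2233
  t34: +1.0475
  t35: +14.0569
  t36: +3.4499
  t37: +9.1649
  t38: +15.1341
  t39: +7.2173
  t40: +1.6803
  t41: +3.0334
  t42: +5.1601
  t43: +32.3849
  t44: +2.2214
  t45: +8.7739
  t46: +7.8978
Σ = +532.5227 → |volume| = 532.52

Directed edges: 138 total; 6 unmatched, e.g. (4.52,-7.1,-0.94)→(3.97,-6.66,-2.01) → open.


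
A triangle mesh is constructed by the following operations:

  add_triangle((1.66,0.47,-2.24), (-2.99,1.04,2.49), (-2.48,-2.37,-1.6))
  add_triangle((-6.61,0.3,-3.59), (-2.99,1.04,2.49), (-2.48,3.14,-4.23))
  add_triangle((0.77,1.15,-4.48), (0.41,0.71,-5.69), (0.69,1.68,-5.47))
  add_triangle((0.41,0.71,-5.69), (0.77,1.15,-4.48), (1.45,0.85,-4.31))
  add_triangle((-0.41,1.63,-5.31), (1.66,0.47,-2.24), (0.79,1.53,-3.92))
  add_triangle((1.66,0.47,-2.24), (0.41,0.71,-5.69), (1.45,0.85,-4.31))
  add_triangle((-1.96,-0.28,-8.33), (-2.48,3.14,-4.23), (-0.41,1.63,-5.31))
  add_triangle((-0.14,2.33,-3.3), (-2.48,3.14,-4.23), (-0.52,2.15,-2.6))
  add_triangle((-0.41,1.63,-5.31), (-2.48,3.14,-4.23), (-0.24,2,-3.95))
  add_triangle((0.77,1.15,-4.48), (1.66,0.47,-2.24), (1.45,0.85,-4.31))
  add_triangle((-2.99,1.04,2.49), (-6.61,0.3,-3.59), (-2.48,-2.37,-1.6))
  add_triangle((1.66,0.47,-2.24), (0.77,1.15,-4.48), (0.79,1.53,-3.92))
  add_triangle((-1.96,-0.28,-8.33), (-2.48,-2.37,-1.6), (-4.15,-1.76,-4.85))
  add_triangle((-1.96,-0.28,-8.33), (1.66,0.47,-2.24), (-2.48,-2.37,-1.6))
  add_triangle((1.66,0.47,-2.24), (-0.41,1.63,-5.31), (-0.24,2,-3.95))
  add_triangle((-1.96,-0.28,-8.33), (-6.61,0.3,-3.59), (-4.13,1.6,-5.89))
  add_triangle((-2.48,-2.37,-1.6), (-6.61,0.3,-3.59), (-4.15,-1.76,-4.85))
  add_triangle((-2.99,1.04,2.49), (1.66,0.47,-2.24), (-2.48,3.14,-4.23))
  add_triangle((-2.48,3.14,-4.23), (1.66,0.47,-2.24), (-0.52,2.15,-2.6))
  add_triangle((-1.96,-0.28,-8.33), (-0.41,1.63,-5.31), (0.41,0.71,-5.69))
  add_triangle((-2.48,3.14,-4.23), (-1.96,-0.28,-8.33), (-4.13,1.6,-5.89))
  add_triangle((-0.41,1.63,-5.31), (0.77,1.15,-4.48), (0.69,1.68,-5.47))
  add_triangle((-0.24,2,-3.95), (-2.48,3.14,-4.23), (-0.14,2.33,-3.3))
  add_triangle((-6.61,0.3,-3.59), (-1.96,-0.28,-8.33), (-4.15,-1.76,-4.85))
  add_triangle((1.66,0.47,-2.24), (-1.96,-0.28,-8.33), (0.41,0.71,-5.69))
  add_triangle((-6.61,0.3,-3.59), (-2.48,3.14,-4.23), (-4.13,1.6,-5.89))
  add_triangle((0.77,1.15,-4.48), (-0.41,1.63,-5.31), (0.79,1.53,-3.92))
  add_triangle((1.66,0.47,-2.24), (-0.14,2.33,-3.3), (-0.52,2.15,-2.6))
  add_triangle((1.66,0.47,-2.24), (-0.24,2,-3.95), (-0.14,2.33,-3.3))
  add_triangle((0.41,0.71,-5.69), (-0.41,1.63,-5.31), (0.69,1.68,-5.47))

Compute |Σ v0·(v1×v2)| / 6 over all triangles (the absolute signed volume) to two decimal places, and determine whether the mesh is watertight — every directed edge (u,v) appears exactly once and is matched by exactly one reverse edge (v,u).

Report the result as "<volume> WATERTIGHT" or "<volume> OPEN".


105.84 WATERTIGHT

Per-triangle v0·(v1×v2)/6:
  t1: -3.2946
  t2: +16.5931
  t3: +0.2572
  t4: +0.5062
  t5: -0.7404
  t6: +0.2378
  t7: +7.5528
  t8: +0.3631
  t9: +1.6067
  t10: +0.1885
  t11: +10.9992
  t12: +0.5077
  t13: +5.0116
  t14: +5.4404
  t15: +1.2899
  t16: +12.7887
  t17: +6.5569
  t18: +2.3125
  t19: -1.3057
  t20: +3.3406
  t21: +8.7982
  t22: -0.2226
  t23: +1.0044
  t24: +14.5397
  t25: +1.4126
  t26: +7.6768
  t27: +0.5404
  t28: +0.0529
  t29: +0.8058
  t30: +1.0212
Σ = +105.8416 → |volume| = 105.84

Directed edges: 90 total, each appears once with its reverse present → watertight.


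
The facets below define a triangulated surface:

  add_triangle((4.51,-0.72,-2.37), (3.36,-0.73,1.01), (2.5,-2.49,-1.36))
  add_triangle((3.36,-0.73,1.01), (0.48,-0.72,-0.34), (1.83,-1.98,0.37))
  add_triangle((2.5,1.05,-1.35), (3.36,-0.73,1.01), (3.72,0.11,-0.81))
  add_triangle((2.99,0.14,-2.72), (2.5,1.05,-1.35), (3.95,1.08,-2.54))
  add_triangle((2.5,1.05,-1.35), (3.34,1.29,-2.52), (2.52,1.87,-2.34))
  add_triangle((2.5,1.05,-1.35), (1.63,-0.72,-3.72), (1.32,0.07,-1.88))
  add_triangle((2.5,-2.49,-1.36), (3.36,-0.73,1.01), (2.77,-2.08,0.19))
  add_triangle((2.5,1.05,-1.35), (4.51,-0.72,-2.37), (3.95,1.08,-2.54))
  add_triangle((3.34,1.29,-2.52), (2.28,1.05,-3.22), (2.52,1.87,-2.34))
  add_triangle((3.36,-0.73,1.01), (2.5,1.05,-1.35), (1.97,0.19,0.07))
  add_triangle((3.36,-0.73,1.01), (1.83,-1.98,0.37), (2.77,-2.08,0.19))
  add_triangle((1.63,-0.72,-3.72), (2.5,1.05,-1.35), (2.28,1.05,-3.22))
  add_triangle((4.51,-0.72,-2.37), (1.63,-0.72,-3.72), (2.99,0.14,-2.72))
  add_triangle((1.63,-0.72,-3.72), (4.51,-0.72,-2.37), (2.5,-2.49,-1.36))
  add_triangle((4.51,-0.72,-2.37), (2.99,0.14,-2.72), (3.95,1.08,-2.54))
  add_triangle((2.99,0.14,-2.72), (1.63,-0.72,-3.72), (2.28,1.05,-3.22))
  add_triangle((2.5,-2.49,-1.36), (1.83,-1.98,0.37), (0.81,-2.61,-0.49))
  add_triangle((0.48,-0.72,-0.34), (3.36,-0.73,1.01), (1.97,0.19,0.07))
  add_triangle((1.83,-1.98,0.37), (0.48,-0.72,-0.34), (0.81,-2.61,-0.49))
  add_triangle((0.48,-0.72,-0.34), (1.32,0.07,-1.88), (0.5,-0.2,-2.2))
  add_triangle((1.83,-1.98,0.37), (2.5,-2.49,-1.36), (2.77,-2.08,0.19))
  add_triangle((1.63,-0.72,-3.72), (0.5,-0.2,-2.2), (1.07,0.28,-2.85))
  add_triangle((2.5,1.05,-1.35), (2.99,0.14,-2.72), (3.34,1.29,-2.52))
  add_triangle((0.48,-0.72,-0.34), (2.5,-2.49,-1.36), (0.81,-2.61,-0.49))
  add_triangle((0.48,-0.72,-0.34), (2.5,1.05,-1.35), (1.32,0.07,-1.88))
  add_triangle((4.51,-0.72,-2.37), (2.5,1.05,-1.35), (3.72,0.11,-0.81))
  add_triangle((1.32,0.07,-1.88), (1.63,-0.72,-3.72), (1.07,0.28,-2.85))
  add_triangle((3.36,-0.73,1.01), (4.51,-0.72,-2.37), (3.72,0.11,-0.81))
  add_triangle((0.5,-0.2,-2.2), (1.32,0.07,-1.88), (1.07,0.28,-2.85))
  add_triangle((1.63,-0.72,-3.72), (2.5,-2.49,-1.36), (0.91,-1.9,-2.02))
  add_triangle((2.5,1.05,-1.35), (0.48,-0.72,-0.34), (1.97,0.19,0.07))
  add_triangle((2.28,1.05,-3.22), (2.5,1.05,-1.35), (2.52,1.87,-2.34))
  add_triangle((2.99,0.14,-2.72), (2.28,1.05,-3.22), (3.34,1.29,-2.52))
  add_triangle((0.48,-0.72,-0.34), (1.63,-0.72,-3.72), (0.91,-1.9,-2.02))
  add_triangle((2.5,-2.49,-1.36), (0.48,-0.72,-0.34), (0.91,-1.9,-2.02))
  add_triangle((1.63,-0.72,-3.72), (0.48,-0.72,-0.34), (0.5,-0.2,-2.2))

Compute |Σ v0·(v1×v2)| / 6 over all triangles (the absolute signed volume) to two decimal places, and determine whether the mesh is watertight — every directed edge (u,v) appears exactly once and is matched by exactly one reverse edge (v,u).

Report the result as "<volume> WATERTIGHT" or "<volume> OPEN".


21.14 WATERTIGHT

Per-triangle v0·(v1×v2)/6:
  t1: +4.3691
  t2: -0.3671
  t3: +0.6397
  t4: +0.0775
  t5: +0.2883
  t6: +0.1099
  t7: +1.0472
  t8: +0.4591
  t9: +0.7073
  t10: +0.2614
  t11: +0.4204
  t12: -1.2733
  t13: +1.7257
  t14: +4.4843
  t15: +1.2616
  t16: +1.5063
  t17: +1.0292
  t18: -0.3476
  t19: -0.1911
  t20: -0.2611
  t21: +0.4975
  t22: +0.2142
  t23: +0.2811
  t24: +0.0543
  t25: -0.4319
  t26: +1.2662
  t27: +0.3040
  t28: +1.6352
  t29: -0.1392
  t30: +1.7471
  t31: -0.4568
  t32: -0.6348
  t33: +0.8910
  t34: -0.2996
  t35: +0.1211
  t36: +0.1418
Σ = +21.1381 → |volume| = 21.14

Directed edges: 108 total, each appears once with its reverse present → watertight.


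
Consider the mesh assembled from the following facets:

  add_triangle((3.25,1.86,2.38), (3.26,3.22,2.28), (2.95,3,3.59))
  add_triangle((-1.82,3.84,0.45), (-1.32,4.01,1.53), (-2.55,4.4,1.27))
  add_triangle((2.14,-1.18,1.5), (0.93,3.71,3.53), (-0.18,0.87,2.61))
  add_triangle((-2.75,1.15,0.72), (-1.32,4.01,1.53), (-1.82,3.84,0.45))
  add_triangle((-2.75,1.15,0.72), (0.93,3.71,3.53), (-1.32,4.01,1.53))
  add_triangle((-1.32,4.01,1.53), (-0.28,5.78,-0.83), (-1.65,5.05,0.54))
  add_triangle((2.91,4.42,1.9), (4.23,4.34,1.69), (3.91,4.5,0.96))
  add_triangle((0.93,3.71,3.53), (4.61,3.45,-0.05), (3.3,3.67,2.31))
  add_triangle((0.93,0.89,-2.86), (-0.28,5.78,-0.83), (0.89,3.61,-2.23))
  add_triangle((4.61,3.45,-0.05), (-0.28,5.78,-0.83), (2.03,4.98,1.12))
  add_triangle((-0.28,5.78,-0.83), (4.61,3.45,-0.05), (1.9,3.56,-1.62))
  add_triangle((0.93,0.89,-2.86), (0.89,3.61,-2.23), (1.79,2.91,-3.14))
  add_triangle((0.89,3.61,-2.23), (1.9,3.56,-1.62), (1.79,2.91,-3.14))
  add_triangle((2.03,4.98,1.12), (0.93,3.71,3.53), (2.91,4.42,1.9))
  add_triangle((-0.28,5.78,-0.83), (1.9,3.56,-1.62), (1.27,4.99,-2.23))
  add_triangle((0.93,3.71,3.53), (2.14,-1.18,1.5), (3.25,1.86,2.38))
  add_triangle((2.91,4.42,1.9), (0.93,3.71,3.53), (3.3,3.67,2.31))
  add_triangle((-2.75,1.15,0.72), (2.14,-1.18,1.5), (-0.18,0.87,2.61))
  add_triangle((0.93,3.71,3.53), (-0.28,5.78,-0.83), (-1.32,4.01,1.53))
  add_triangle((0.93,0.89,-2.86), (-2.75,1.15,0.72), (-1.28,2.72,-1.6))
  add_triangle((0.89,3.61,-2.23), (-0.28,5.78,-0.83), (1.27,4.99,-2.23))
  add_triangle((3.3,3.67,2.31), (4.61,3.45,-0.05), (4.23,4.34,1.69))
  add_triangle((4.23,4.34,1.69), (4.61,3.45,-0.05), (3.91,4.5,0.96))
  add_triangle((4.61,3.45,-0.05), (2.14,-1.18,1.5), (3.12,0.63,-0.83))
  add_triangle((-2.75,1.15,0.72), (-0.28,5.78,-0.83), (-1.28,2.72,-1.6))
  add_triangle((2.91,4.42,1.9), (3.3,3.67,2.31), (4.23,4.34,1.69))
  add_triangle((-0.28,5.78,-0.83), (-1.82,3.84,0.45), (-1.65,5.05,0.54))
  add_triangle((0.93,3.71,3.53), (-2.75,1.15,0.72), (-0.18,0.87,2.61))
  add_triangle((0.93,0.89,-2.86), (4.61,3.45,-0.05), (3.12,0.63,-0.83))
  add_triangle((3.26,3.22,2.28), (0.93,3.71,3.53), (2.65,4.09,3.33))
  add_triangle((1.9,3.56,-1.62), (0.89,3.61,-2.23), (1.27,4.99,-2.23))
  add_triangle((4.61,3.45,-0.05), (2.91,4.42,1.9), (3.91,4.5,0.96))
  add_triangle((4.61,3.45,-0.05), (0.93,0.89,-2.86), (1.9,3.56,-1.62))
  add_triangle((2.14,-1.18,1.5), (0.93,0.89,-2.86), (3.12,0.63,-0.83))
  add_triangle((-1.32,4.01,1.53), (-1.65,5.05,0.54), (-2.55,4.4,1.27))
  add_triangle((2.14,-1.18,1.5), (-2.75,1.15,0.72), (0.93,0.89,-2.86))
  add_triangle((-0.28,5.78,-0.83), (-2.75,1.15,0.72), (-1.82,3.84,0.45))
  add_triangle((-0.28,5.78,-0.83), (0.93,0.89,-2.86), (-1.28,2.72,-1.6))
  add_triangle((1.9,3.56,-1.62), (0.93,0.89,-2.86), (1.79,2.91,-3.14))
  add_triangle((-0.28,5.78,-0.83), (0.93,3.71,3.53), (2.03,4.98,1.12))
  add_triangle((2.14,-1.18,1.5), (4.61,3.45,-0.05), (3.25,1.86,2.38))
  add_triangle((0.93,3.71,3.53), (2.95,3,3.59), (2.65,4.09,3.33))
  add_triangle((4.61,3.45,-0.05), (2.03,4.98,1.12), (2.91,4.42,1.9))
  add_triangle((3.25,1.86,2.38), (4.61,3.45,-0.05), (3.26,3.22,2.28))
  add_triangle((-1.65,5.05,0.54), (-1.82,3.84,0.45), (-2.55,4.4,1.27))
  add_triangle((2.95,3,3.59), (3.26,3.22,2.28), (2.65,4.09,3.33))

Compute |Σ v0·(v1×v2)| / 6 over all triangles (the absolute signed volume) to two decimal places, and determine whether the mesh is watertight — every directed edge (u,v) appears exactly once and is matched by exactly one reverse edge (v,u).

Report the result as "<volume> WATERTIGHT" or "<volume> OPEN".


Per-triangle v0·(v1×v2)/6:
  t1: +1.1250
  t2: -0.5955
  t3: +3.3298
  t4: +1.7134
  t5: +3.7556
  t6: +1.4789
  t7: +0.8627
  t8: -2.1673
  t9: +1.1983
  t10: +7.4706
  t11: +5.9919
  t12: +0.9169
  t13: +1.1994
  t14: +2.9175
  t15: +1.4068
  t16: +3.5954
  t17: +2.0760
  t18: +1.0853
  t19: +6.6571
  t20: +1.4857
  t21: +0.9401
  t22: +0.5157
  t23: +1.1946
  t24: +3.6968
  t25: +4.1181
  t26: +0.8549
  t27: +0.6357
  t28: +3.4403
  t29: +3.8519
  t30: -0.0643
  t31: +0.5105
  t32: -0.6088
  t33: +4.4433
  t34: +1.4345
  t35: +1.0244
  t36: -0.8658
  t37: +1.2059
  t38: +4.1559
  t39: +0.1451
  t40: +6.9274
  t41: +4.4920
  t42: +1.5022
  t43: +3.1687
  t44: +2.4660
  t45: +0.3436
  t46: +1.1524
Σ = +96.1847 → |volume| = 96.18

Directed edges: 138 total; 6 unmatched, e.g. (2.95,3,3.59)→(3.25,1.86,2.38) → open.

96.18 OPEN


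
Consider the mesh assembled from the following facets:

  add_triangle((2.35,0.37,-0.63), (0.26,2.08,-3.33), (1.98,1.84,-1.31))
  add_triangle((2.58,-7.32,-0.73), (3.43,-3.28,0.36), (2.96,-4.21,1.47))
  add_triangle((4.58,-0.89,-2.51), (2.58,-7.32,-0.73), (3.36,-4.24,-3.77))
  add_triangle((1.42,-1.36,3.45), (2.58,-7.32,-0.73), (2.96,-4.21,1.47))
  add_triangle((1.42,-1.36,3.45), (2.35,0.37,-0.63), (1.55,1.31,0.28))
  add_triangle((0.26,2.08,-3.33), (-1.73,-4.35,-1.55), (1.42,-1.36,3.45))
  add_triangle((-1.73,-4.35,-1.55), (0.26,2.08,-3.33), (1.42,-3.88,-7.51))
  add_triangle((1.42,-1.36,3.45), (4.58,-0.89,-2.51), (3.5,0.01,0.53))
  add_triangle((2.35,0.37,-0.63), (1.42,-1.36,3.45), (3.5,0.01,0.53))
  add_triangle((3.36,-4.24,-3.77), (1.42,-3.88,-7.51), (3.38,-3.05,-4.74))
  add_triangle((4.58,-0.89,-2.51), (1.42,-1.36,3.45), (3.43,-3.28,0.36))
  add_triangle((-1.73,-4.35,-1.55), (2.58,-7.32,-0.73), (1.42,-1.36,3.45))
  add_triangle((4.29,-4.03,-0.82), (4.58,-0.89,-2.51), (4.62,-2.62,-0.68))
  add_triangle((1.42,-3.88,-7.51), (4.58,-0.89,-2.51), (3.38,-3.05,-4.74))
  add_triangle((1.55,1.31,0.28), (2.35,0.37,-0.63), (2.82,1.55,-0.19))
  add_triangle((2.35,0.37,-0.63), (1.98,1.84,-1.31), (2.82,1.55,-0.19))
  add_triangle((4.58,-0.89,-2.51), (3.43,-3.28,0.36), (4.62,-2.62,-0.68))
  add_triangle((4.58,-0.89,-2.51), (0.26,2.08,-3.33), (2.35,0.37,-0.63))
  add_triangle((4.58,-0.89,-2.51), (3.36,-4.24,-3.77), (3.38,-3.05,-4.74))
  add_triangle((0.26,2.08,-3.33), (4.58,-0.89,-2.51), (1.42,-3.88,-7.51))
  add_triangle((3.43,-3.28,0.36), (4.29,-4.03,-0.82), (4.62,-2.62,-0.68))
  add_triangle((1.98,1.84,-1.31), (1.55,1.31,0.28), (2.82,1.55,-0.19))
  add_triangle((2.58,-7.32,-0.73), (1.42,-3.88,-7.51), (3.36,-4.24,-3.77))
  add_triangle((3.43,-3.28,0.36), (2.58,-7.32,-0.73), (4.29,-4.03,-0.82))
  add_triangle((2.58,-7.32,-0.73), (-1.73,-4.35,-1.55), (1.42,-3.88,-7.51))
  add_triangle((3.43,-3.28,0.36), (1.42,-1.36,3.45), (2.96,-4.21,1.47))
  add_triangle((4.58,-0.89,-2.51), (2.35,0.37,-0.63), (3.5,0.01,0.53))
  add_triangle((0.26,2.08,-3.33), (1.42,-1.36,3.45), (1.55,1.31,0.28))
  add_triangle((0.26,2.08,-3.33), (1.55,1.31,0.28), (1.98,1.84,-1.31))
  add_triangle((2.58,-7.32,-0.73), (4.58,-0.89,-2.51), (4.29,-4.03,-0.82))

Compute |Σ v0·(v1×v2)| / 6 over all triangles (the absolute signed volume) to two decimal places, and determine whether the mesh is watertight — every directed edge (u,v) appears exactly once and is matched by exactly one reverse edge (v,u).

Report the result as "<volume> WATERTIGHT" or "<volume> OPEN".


Per-triangle v0·(v1×v2)/6:
  t1: +1.3292
  t2: +4.0054
  t3: +11.9109
  t4: +4.2886
  t5: +2.0307
  t6: -4.1696
  t7: +11.2656
  t8: +4.2532
  t9: -0.0989
  t10: +5.1345
  t11: +6.5817
  t12: +12.9938
  t13: +2.5057
  t14: +4.3534
  t15: +0.0650
  t16: +0.6763
  t17: -0.7500
  t18: +3.0813
  t19: +4.3836
  t20: +19.7171
  t21: +1.2574
  t22: +0.3891
  t23: +15.9979
  t24: +3.5654
  t25: +28.4291
  t26: +2.6017
  t27: +1.1982
  t28: -0.6987
  t29: +0.6561
  t30: +6.3004
Σ = +153.2539 → |volume| = 153.25

Directed edges: 90 total, each appears once with its reverse present → watertight.

153.25 WATERTIGHT


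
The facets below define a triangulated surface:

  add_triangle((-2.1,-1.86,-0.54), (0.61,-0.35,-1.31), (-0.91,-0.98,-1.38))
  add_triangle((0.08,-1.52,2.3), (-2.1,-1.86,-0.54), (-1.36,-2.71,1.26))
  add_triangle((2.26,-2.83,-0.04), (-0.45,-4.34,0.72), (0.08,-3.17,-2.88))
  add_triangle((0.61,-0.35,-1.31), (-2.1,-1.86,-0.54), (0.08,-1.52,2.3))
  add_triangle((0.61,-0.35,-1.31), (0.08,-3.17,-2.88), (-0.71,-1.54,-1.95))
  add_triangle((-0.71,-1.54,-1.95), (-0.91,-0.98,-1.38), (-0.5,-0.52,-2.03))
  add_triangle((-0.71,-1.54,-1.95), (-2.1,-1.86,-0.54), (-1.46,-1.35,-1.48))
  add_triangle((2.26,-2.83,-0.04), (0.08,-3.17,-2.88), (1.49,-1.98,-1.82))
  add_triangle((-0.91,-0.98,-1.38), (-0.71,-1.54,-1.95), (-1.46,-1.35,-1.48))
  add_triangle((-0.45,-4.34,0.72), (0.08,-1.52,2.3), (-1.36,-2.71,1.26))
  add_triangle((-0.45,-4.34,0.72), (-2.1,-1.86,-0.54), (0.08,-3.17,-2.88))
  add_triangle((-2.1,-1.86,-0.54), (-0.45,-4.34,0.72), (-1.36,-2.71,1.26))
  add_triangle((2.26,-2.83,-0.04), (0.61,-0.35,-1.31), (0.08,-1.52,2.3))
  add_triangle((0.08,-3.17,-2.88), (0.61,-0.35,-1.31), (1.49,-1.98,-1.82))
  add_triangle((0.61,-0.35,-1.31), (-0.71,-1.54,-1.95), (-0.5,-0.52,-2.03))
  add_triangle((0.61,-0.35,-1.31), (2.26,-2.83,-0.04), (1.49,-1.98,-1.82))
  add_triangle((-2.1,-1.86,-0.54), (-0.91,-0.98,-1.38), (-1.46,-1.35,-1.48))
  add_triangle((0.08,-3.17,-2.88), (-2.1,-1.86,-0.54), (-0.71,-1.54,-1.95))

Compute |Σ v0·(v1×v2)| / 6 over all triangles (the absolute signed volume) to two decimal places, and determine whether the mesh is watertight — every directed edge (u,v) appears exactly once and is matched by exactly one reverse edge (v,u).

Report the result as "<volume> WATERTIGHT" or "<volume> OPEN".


18.27 OPEN

Per-triangle v0·(v1×v2)/6:
  t1: -0.2678
  t2: +0.3047
  t3: +6.1400
  t4: -1.5270
  t5: +0.5675
  t6: +0.1520
  t7: +0.3171
  t8: +1.9501
  t9: +0.0569
  t10: +1.7376
  t11: +4.9493
  t12: +1.7803
  t13: -0.3361
  t14: +0.7480
  t15: +0.3294
  t16: +0.3355
  t17: -0.0445
  t18: +1.0798
Σ = +18.2729 → |volume| = 18.27

Directed edges: 54 total; 6 unmatched, e.g. (0.61,-0.35,-1.31)→(-0.91,-0.98,-1.38) → open.


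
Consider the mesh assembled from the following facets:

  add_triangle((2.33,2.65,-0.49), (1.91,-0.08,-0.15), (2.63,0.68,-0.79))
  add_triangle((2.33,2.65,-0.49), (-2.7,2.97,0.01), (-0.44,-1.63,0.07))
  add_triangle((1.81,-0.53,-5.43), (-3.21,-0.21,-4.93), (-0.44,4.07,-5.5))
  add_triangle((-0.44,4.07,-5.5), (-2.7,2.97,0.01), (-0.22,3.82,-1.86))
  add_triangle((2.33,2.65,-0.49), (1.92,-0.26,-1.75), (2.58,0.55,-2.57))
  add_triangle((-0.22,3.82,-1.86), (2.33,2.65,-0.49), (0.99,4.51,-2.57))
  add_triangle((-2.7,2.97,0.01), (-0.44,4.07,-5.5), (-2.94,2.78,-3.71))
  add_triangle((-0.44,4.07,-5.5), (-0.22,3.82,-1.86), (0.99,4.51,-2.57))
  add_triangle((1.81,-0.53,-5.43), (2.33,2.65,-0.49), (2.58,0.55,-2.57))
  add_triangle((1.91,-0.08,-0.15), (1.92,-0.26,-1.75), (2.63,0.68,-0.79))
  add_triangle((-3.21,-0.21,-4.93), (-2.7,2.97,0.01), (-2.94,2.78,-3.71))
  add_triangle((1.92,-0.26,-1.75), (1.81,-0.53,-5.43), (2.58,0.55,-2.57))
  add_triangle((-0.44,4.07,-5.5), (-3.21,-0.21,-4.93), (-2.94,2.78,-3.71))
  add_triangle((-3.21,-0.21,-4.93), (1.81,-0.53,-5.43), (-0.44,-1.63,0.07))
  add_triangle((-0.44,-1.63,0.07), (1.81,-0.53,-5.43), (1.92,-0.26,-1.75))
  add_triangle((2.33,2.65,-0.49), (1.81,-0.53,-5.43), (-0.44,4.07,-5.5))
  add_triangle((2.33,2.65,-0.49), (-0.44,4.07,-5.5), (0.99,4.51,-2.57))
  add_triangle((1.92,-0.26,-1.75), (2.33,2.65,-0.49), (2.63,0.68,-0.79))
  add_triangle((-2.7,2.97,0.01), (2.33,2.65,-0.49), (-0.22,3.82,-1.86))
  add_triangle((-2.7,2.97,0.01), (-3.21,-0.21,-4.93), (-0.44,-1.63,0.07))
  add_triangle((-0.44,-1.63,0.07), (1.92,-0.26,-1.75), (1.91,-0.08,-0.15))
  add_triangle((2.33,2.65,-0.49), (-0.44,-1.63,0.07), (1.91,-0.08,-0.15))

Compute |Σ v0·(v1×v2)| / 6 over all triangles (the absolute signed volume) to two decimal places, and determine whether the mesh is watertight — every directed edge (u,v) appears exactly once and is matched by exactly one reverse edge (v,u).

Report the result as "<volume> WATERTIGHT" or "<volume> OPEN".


93.57 WATERTIGHT

Per-triangle v0·(v1×v2)/6:
  t1: +0.4331
  t2: -0.2975
  t3: +19.6765
  t4: +5.8554
  t5: +0.6775
  t6: +1.2280
  t7: +7.1284
  t8: +2.8483
  t9: +2.6372
  t10: +0.4356
  t11: +5.2543
  t12: +1.1079
  t13: +9.4375
  t14: +7.2917
  t15: +2.0137
  t16: +14.5836
  t17: +3.1575
  t18: +0.9834
  t19: +3.5901
  t20: +4.8163
  t21: +0.8412
  t22: -0.1301
Σ = +93.5696 → |volume| = 93.57

Directed edges: 66 total, each appears once with its reverse present → watertight.


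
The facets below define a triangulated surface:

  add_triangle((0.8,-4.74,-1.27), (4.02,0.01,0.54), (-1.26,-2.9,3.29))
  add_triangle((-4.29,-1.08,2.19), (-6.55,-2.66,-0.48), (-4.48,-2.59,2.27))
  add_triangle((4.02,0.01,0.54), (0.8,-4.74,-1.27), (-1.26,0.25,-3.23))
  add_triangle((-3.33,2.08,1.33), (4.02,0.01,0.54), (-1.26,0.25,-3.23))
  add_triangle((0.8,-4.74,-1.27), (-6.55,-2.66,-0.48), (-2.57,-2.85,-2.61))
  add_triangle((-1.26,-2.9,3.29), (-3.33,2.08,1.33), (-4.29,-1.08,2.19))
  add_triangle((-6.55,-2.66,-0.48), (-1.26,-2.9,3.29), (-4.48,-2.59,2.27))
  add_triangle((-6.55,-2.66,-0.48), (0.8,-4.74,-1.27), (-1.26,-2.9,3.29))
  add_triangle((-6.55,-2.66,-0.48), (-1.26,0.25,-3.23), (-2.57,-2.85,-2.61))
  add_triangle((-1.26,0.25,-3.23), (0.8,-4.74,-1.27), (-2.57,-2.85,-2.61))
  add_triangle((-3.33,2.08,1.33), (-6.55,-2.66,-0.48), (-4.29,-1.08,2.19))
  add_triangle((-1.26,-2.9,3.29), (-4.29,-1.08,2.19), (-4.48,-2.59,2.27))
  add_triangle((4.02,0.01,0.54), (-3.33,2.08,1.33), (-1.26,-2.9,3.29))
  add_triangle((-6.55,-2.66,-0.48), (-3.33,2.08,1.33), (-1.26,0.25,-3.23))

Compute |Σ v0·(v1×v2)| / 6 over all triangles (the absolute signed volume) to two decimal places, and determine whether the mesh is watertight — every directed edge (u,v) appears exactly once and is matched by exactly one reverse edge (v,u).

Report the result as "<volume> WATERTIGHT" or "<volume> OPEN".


Per-triangle v0·(v1×v2)/6:
  t1: +13.6640
  t2: +3.9852
  t3: +9.9580
  t4: +4.5839
  t5: +10.7699
  t6: +4.8396
  t7: +3.9289
  t8: +22.1655
  t9: +8.2008
  t10: +6.1704
  t11: +8.2460
  t12: +2.7985
  t13: +8.2896
  t14: +13.0656
Σ = +120.6658 → |volume| = 120.67

Directed edges: 42 total, each appears once with its reverse present → watertight.

120.67 WATERTIGHT


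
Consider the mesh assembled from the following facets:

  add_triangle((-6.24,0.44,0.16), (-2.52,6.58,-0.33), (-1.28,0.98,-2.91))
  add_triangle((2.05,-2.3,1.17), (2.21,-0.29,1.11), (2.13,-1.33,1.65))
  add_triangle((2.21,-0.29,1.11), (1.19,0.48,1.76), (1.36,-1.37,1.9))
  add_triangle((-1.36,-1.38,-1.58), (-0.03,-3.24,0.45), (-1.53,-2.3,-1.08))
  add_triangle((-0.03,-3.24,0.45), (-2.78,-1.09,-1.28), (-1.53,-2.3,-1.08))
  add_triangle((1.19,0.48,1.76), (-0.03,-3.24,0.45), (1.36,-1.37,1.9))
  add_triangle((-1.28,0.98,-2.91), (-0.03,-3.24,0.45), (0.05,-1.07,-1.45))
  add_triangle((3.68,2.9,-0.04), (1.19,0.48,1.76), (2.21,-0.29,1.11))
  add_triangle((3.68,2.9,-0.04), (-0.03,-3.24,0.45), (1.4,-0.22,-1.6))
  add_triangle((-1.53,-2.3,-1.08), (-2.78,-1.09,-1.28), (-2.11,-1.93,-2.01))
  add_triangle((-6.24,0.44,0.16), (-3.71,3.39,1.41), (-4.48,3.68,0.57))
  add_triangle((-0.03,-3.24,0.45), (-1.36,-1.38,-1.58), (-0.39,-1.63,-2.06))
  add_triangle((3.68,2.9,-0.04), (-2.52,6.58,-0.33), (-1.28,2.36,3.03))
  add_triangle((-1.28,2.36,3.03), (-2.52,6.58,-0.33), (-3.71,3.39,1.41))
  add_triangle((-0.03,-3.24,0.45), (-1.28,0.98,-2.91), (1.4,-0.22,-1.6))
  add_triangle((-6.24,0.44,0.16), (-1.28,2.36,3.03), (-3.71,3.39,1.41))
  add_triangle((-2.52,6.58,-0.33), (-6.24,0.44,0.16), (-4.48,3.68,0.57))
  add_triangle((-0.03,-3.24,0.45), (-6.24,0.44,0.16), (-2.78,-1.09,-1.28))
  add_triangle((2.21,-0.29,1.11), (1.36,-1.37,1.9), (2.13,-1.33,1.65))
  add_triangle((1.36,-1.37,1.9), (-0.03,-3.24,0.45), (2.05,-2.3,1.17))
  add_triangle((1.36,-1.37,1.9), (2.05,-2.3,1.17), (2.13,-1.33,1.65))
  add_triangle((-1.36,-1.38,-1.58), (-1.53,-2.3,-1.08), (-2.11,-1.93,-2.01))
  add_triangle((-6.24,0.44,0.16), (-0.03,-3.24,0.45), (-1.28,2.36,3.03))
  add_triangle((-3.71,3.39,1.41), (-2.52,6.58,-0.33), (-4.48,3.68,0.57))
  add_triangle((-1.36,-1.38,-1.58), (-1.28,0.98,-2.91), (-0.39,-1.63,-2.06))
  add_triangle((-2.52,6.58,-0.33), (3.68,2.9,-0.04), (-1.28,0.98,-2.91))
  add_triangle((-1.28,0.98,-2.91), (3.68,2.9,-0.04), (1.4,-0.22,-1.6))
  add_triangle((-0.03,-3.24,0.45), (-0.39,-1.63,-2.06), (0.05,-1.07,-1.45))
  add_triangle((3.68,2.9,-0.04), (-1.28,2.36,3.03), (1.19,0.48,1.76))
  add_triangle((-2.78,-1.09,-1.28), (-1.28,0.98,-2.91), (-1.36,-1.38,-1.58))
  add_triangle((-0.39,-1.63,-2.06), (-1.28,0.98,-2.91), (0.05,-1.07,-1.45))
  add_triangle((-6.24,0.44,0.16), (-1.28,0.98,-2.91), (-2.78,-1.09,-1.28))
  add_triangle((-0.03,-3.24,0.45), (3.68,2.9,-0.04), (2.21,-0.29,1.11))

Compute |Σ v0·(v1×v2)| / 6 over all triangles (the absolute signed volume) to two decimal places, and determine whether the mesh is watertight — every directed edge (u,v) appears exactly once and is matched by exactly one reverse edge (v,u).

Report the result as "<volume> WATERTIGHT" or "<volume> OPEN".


Per-triangle v0·(v1×v2)/6:
  t1: +19.2293
  t2: +0.3797
  t3: +0.7953
  t4: +0.4253
  t5: +0.9271
  t6: +0.2595
  t7: -1.2025
  t8: +1.8907
  t9: +3.4913
  t10: +0.6262
  t11: +3.1195
  t12: +1.3047
  t13: +16.5841
  t14: +7.6751
  t15: +3.2351
  t16: +6.6476
  t17: +4.4111
  t18: +5.1571
  t19: +0.2162
  t20: +1.2818
  t21: +0.3838
  t22: +0.1081
  t23: +11.1663
  t24: +3.3250
  t25: +1.2281
  t26: +14.9255
  t27: +4.3061
  t28: +0.3976
  t29: +4.5099
  t30: +1.5654
  t31: +0.3851
  t32: +5.1863
  t33: +1.6768
Σ = +125.6181 → |volume| = 125.62

Directed edges: 99 total; 9 unmatched, e.g. (2.05,-2.3,1.17)→(2.21,-0.29,1.11) → open.

125.62 OPEN


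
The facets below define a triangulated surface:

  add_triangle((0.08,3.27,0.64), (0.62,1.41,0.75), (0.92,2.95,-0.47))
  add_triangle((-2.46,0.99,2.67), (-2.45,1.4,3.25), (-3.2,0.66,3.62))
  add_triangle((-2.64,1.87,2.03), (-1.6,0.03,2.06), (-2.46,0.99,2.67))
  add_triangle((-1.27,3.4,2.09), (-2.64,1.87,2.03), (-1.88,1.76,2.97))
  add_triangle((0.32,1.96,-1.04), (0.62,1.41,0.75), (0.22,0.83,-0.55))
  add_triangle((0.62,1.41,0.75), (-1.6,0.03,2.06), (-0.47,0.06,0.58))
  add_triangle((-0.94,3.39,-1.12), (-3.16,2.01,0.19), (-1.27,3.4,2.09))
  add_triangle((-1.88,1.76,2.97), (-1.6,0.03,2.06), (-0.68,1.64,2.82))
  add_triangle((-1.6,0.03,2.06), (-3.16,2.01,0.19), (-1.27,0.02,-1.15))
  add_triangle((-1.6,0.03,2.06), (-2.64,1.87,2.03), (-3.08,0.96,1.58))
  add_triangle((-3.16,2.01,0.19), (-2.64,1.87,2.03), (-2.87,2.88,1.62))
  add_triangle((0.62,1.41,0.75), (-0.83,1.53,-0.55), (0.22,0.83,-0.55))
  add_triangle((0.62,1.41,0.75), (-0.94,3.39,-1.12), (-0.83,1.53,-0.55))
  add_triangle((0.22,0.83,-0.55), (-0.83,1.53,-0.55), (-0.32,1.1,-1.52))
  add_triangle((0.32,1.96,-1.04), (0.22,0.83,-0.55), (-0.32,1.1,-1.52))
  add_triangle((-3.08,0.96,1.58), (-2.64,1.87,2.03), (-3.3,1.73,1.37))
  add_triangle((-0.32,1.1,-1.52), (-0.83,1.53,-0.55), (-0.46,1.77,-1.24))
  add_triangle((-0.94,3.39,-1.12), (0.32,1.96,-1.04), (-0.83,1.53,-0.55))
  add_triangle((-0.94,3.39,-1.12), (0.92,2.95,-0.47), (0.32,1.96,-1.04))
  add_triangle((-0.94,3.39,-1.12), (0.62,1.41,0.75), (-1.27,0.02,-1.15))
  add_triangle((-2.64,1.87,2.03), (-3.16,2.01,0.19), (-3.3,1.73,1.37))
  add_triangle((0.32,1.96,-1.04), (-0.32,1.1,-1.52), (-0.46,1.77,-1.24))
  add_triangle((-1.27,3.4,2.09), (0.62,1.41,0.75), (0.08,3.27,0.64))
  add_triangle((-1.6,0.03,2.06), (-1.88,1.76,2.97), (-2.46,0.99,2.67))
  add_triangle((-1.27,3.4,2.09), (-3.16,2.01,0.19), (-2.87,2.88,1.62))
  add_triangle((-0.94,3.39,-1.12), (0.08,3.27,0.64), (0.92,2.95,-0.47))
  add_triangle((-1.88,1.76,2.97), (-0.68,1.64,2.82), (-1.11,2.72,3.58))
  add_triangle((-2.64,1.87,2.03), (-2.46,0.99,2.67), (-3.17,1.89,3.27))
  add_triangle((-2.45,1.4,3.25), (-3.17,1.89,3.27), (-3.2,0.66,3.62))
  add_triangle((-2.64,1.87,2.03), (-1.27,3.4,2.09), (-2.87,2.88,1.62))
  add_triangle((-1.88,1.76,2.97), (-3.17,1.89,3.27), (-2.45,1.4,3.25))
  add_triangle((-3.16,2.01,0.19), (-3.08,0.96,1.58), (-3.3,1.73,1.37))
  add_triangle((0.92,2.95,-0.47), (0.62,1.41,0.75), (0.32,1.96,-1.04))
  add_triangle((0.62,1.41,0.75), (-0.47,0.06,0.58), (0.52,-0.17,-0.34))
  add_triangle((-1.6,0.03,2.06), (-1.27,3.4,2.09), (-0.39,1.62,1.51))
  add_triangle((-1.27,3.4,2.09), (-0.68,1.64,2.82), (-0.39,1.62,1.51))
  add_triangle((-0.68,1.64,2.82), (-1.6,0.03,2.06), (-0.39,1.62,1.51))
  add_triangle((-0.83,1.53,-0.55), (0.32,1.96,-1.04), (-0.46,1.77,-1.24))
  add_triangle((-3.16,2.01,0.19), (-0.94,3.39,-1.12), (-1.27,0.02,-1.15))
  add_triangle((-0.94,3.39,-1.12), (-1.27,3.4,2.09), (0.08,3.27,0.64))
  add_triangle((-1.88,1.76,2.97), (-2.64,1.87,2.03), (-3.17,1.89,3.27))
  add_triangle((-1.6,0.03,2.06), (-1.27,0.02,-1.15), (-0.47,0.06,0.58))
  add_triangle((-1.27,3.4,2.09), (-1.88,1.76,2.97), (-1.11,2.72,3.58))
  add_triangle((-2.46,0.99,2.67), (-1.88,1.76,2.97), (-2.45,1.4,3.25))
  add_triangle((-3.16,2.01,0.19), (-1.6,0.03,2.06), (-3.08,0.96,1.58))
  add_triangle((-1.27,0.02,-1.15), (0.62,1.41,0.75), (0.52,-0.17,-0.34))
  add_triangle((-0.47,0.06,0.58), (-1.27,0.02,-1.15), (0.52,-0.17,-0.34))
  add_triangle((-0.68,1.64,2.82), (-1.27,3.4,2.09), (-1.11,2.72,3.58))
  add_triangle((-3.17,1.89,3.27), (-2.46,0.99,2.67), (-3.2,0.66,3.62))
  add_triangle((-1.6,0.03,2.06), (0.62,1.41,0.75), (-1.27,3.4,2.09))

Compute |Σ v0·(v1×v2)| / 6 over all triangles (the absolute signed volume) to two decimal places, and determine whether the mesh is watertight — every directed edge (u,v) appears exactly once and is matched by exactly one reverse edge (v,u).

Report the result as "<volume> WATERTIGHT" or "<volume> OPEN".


Per-triangle v0·(v1×v2)/6:
  t1: +0.5533
  t2: -0.1770
  t3: +0.1032
  t4: +1.4673
  t5: +0.0553
  t6: -0.0307
  t7: +4.5673
  t8: +0.6559
  t9: +1.4528
  t10: +0.8287
  t11: +0.8938
  t12: -0.3037
  t13: +0.2533
  t14: -0.1745
  t15: +0.0437
  t16: +0.4168
  t17: +0.1008
  t18: +0.1117
  t19: +0.6316
  t20: -0.2155
  t21: +0.4814
  t22: +0.1800
  t23: +0.8042
  t24: +0.3670
  t25: +0.8578
  t26: +1.4080
  t27: +0.3452
  t28: +0.1539
  t29: +0.4662
  t30: +1.0606
  t31: +0.2771
  t32: +0.3454
  t33: -0.0751
  t34: +0.0475
  t35: -0.7118
  t36: +0.2405
  t37: -0.3989
  t38: +0.1702
  t39: +2.2915
  t40: +2.1095
  t41: +0.3953
  t42: -0.0380
  t43: +1.2213
  t44: -0.0853
  t45: -0.3078
  t46: +0.2372
  t47: +0.0254
  t48: +0.0236
  t49: -0.0069
  t50: +1.2215
Σ = +24.3406 → |volume| = 24.34

Directed edges: 150 total, each appears once with its reverse present → watertight.

24.34 WATERTIGHT
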